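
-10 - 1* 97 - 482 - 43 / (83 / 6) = -49145 / 83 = -592.11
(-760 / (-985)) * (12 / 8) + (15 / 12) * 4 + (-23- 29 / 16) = -58801 / 3152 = -18.66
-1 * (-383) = 383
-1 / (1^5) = -1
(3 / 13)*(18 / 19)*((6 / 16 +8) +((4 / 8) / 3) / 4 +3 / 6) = 963 / 494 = 1.95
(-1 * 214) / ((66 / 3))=-107 / 11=-9.73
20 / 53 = 0.38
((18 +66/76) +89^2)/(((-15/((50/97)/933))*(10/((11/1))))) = -3318865/10317114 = -0.32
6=6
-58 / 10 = -29 / 5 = -5.80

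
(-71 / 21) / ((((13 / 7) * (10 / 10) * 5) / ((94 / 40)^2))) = -156839 / 78000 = -2.01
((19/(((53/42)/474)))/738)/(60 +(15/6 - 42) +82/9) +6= 7327506/1158209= 6.33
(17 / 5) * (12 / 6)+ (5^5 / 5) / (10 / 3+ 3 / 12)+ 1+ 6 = 188.22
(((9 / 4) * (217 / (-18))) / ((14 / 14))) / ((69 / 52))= -2821 / 138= -20.44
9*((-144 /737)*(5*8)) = -51840 /737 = -70.34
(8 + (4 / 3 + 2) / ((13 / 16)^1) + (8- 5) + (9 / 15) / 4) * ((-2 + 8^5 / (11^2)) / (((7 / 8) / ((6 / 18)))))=6614732 / 4235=1561.92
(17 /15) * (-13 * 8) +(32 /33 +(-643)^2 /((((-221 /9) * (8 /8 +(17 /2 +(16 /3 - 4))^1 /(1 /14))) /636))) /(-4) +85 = 97454095179 /5056480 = 19273.11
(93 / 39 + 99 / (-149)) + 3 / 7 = 29135 / 13559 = 2.15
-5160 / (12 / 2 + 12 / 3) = -516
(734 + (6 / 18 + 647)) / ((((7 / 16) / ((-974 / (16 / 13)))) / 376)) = -2818459904 / 3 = -939486634.67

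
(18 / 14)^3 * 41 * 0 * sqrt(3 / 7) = 0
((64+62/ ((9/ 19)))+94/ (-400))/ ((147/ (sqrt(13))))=350377* sqrt(13)/ 264600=4.77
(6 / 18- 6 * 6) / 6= -107 / 18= -5.94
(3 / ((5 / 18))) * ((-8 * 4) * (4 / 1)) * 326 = -450662.40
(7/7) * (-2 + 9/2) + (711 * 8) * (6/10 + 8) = 489193/10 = 48919.30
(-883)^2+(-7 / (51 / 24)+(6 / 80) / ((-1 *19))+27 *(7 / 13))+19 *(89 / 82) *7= 5370290618717 / 6886360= 779844.59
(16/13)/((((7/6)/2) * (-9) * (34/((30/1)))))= -0.21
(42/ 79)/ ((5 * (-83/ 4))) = -168/ 32785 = -0.01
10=10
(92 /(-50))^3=-97336 /15625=-6.23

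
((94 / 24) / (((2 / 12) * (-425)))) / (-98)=47 / 83300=0.00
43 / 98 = 0.44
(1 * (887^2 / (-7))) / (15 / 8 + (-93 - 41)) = 6294152 / 7399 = 850.68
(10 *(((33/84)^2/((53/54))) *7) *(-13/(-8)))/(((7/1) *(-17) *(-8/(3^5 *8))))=51602265/1412768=36.53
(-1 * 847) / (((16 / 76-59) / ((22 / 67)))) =354046 / 74839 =4.73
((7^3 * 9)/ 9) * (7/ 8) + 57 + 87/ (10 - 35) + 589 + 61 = 200729/ 200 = 1003.64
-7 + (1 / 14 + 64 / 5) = 5.87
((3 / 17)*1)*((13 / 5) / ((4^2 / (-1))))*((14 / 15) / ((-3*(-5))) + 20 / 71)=-35711 / 3621000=-0.01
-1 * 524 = -524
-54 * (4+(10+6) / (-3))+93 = 165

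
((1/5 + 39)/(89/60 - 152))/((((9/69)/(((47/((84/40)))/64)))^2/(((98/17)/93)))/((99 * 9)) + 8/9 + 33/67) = -41432966240400/220172678829311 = -0.19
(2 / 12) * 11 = 11 / 6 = 1.83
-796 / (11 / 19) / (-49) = 15124 / 539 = 28.06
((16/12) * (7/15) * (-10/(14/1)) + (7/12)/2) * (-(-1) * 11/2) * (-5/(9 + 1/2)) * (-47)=-28435/1368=-20.79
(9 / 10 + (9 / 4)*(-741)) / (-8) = 33327 / 160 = 208.29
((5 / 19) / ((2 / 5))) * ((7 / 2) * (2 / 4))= 1.15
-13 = -13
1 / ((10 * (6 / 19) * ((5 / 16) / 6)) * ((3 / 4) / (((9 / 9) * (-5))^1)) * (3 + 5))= -5.07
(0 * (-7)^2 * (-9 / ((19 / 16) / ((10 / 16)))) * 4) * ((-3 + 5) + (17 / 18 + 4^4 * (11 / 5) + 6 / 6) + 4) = 0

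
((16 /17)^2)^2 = 65536 /83521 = 0.78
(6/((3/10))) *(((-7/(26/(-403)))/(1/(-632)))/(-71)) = 19316.06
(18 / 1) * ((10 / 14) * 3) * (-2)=-540 / 7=-77.14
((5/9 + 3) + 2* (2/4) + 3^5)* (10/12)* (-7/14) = -2785/27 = -103.15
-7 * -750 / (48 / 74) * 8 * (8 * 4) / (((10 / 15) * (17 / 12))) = 37296000 / 17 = 2193882.35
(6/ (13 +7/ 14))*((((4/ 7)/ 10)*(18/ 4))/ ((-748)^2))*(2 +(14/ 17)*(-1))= 1/ 4161311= 0.00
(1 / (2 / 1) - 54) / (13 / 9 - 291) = 963 / 5212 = 0.18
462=462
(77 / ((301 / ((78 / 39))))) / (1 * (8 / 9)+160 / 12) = 99 / 2752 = 0.04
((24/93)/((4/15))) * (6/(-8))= -45/62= -0.73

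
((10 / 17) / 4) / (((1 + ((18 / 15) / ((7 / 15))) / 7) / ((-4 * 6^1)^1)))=-2940 / 1139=-2.58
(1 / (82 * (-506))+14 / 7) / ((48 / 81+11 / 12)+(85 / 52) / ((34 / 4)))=1.18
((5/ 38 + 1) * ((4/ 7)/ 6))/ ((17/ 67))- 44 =-295571/ 6783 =-43.58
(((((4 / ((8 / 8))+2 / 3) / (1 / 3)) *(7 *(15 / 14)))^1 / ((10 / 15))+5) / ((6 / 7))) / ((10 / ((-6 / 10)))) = -91 / 8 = -11.38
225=225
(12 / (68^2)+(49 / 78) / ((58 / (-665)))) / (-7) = 2353418 / 2288013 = 1.03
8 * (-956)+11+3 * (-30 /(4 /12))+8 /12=-23719 /3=-7906.33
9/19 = 0.47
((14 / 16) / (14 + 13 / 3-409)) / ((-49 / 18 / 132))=891 / 8204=0.11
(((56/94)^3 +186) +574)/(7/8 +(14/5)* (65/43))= 27151036608/182417011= 148.84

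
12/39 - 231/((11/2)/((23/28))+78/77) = -5263705/177476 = -29.66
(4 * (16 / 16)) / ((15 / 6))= 8 / 5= 1.60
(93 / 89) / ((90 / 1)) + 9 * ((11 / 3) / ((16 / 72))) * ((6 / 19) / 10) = 119243 / 25365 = 4.70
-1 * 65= -65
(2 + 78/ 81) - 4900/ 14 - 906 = -1253.04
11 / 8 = 1.38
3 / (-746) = -3 / 746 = -0.00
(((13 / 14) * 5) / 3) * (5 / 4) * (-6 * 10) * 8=-6500 / 7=-928.57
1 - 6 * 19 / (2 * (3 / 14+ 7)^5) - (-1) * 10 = 115580449543 / 10510100501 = 11.00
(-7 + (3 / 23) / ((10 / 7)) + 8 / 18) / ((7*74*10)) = -13381 / 10722600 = -0.00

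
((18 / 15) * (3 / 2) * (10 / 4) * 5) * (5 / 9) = 25 / 2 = 12.50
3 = 3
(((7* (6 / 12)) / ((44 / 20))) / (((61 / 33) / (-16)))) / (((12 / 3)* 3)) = -70 / 61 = -1.15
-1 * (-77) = 77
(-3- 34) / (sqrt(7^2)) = -37 / 7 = -5.29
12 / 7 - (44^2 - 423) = -10579 / 7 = -1511.29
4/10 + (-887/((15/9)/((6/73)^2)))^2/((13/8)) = 77106760258/9229428325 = 8.35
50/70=5/7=0.71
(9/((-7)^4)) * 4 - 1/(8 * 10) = 479/192080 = 0.00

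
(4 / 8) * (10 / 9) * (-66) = -110 / 3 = -36.67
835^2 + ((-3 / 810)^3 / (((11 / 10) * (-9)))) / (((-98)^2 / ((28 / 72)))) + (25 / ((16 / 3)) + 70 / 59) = 197961950837117832809 / 283925968048800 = 697230.87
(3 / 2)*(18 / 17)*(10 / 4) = 135 / 34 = 3.97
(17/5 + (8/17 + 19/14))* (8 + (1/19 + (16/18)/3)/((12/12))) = 26644543/610470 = 43.65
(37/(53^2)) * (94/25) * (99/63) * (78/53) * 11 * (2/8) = 8206341/26053475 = 0.31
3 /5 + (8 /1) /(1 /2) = 83 /5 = 16.60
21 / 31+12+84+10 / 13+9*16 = 97303 / 403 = 241.45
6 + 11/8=7.38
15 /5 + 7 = 10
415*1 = 415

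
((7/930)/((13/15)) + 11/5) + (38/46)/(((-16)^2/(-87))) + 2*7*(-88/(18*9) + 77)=1030513046309/961009920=1072.32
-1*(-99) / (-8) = -99 / 8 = -12.38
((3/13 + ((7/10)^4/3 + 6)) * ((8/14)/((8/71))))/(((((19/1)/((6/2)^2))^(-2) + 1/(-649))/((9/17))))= 76.04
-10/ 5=-2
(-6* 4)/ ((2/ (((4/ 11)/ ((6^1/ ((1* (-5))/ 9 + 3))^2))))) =-176/ 243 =-0.72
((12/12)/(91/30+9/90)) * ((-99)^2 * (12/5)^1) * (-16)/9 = -627264/47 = -13346.04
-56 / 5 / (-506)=28 / 1265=0.02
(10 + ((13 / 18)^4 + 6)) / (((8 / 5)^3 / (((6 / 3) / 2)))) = 213522125 / 53747712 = 3.97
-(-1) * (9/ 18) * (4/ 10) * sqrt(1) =1/ 5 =0.20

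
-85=-85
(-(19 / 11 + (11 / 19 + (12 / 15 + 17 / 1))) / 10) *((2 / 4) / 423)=-21011 / 8840700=-0.00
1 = 1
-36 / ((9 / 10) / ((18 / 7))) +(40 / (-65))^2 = -121232 / 1183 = -102.48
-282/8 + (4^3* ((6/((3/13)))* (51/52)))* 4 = 25971/4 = 6492.75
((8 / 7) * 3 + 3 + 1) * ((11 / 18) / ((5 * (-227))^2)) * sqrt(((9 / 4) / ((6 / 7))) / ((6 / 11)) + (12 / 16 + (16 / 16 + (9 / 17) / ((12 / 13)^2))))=143 * sqrt(33218) / 2759377950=0.00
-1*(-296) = 296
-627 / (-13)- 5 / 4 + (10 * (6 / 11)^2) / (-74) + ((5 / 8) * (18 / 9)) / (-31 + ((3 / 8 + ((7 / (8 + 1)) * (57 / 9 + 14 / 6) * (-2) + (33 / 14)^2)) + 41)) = 26037180227 / 548719028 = 47.45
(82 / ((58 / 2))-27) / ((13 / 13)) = -701 / 29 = -24.17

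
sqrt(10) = 3.16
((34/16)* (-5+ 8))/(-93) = -0.07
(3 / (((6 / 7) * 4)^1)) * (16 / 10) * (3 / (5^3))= 21 / 625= 0.03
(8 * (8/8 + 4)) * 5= 200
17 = 17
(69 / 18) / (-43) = -23 / 258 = -0.09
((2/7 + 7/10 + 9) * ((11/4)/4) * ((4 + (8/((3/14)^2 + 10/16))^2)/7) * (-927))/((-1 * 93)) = 6005785916493/4202708440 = 1429.03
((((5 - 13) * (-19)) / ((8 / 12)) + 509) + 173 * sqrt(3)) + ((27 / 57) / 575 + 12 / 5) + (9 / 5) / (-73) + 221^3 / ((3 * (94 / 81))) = 173 * sqrt(3) + 232481526910513 / 74967350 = 3101403.35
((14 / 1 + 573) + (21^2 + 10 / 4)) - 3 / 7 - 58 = 972.07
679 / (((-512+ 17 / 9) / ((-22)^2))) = -644.24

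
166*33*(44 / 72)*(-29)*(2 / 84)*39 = -3786211 / 42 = -90147.88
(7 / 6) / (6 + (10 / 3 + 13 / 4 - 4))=14 / 103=0.14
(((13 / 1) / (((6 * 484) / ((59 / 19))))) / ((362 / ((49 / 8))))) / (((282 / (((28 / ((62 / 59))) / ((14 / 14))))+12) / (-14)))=-108652453 / 745179247296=-0.00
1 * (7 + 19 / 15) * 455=3761.33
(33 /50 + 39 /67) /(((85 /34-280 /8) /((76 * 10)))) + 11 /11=-610697 /21775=-28.05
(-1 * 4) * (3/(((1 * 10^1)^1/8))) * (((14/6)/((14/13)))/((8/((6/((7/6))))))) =-468/35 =-13.37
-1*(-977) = 977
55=55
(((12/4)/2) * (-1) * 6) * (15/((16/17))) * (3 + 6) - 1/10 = -103283/80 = -1291.04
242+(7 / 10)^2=24249 / 100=242.49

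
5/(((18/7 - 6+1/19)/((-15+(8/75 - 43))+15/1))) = 427861/6735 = 63.53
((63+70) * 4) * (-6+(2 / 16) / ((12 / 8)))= -9443 / 3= -3147.67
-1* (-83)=83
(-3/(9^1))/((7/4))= -4/21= -0.19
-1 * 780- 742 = -1522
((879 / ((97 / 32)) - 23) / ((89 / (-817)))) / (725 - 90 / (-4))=-42315698 / 12906335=-3.28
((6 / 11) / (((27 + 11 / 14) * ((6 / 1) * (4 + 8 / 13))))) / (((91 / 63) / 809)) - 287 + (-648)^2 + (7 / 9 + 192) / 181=29249467135201 / 69704910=419618.46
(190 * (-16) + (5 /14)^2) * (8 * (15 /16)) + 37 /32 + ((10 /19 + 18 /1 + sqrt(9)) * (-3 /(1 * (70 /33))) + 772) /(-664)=-281879588761 /12363680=-22799.00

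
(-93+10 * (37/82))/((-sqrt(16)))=907/41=22.12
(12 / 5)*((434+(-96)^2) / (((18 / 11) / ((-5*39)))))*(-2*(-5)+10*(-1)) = 0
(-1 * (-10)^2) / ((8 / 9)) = -112.50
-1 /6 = -0.17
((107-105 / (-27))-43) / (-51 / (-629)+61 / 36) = 38.24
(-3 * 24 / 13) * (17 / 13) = -1224 / 169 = -7.24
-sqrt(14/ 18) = -sqrt(7)/ 3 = -0.88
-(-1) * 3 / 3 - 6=-5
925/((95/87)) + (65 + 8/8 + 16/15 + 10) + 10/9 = 791117/855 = 925.28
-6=-6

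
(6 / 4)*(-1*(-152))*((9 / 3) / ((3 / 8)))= 1824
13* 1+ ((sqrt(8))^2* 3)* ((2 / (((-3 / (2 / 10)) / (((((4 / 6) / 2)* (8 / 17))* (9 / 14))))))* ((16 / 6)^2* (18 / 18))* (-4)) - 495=-843986 / 1785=-472.82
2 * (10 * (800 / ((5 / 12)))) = 38400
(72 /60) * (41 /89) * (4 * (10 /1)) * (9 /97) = 17712 /8633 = 2.05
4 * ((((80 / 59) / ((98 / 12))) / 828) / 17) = 160 / 3391143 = 0.00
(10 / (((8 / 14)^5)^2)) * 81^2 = 9266600543445 / 524288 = 17674637.88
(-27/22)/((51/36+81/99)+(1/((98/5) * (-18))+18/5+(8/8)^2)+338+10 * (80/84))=-59535/17189801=-0.00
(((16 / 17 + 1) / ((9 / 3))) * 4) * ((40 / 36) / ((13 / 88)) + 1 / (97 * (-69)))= 86382604 / 4437459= 19.47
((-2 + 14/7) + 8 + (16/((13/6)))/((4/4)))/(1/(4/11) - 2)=800/39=20.51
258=258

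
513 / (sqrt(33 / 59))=685.94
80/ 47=1.70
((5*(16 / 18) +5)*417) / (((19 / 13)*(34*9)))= 9035 / 1026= 8.81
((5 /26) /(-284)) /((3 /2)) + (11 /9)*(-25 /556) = -127955 /2309346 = -0.06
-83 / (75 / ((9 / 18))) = -83 / 150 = -0.55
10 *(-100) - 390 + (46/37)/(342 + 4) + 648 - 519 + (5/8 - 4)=-64745931/51208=-1264.37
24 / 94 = 12 / 47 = 0.26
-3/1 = -3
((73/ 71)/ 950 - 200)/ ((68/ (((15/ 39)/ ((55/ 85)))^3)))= -161098715/ 260810264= -0.62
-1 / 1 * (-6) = 6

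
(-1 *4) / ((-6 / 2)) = 1.33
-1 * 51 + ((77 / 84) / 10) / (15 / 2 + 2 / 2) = -52009 / 1020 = -50.99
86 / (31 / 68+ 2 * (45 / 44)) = 64328 / 1871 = 34.38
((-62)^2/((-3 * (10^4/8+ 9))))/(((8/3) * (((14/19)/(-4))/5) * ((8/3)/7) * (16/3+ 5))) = 26505/10072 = 2.63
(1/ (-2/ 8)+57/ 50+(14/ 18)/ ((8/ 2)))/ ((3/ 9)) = -2399/ 300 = -8.00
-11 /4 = -2.75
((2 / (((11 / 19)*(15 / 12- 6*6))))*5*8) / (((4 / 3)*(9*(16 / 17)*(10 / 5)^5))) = -1615 / 146784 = -0.01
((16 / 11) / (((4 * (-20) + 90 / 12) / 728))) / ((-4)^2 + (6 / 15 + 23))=-23296 / 62843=-0.37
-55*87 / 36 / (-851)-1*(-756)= 7721867 / 10212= 756.16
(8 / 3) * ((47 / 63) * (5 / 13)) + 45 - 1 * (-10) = 137015 / 2457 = 55.77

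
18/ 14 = 9/ 7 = 1.29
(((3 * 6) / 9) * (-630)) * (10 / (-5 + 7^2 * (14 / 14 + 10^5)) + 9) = -11340.00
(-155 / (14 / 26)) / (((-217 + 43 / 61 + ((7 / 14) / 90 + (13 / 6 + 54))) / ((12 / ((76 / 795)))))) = 52767409500 / 233833817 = 225.66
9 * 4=36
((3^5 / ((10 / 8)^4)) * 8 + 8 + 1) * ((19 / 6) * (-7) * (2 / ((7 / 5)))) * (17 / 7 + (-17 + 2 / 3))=310249708 / 875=354571.09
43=43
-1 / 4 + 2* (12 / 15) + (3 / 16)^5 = 7079103 / 5242880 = 1.35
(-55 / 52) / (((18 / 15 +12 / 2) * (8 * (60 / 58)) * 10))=-319 / 179712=-0.00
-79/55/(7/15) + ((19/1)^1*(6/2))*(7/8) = 28827/616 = 46.80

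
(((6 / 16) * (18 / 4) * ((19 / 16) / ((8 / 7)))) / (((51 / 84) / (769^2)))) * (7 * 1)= 104055290199 / 8704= 11954881.69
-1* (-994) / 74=497 / 37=13.43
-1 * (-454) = 454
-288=-288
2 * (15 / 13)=30 / 13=2.31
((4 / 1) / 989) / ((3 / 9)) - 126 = -124602 / 989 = -125.99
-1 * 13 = -13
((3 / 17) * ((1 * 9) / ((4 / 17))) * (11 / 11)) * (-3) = -81 / 4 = -20.25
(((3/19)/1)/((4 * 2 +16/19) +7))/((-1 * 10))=-3/3010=-0.00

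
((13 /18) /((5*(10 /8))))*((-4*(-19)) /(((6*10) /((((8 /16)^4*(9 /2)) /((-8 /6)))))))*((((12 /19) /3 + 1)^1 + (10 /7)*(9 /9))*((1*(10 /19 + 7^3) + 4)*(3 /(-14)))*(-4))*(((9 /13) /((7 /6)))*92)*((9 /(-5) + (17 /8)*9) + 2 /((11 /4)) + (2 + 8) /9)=-5201014967811 /204820000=-25393.10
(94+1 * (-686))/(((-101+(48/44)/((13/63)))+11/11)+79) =84656/2247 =37.68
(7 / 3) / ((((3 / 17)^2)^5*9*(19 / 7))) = 98783701122001 / 30292137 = 3261034.41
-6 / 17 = -0.35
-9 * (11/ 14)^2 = -1089/ 196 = -5.56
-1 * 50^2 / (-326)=1250 / 163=7.67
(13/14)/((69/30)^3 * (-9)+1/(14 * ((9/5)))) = -58500/6896189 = -0.01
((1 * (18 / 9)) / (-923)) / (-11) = 2 / 10153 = 0.00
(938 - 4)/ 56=467/ 28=16.68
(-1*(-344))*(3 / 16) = 129 / 2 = 64.50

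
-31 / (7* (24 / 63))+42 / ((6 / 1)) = -37 / 8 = -4.62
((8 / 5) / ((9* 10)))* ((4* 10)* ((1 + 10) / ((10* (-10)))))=-88 / 1125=-0.08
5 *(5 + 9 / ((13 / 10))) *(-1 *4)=-3100 / 13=-238.46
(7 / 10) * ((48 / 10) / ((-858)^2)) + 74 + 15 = 136497082 / 1533675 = 89.00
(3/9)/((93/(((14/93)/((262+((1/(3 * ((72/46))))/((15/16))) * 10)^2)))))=243/31453312814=0.00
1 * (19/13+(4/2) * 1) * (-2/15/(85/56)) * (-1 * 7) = 2352/1105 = 2.13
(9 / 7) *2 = 18 / 7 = 2.57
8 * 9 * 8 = 576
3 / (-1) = -3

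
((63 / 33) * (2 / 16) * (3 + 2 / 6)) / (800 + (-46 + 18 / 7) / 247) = 3185 / 3202496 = 0.00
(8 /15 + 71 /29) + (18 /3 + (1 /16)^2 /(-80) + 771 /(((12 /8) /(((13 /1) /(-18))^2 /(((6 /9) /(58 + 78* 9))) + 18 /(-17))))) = 16634856847565 /54521856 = 305104.38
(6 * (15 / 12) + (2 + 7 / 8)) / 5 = 83 / 40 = 2.08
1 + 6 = 7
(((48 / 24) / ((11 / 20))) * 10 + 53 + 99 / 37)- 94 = -798 / 407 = -1.96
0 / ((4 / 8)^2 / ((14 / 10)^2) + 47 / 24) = 0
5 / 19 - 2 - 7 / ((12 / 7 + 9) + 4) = -2.21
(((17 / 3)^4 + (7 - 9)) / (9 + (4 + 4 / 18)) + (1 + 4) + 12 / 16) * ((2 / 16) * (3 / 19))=358069 / 217056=1.65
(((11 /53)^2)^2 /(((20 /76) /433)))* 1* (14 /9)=1686321098 /355071645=4.75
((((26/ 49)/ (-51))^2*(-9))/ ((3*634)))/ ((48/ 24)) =-0.00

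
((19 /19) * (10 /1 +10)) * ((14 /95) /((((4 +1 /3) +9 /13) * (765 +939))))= 13 /37772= 0.00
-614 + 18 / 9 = -612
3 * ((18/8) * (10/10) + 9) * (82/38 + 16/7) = 79785/532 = 149.97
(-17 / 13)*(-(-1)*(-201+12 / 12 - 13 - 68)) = 367.46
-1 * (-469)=469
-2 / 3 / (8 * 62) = -1 / 744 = -0.00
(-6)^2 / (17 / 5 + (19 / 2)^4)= 2880 / 651877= 0.00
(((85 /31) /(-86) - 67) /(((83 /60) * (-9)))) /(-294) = -297845 /16263933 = -0.02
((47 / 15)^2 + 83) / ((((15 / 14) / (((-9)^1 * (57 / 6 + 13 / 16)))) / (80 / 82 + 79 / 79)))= -32563377 / 2050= -15884.57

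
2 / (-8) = -1 / 4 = -0.25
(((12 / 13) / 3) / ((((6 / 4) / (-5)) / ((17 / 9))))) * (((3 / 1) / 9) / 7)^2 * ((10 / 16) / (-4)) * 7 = 425 / 88452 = 0.00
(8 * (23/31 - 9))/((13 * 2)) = -1024/403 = -2.54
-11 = -11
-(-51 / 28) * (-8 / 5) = -102 / 35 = -2.91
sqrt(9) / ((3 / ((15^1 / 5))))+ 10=13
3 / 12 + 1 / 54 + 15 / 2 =839 / 108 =7.77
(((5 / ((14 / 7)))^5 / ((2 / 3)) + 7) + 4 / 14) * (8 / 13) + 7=73985 / 728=101.63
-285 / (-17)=16.76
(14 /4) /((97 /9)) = 63 /194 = 0.32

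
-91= -91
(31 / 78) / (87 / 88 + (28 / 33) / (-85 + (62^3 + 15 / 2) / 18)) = 646005404 / 1607066955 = 0.40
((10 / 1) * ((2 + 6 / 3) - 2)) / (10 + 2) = 5 / 3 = 1.67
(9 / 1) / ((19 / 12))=108 / 19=5.68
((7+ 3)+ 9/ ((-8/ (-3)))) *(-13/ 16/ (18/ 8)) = -1391/ 288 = -4.83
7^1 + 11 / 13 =102 / 13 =7.85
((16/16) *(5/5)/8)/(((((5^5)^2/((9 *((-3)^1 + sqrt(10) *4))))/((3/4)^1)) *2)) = -81/625000000 + 27 *sqrt(10)/156250000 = 0.00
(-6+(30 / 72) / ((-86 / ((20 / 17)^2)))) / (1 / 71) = -15899456 / 37281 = -426.48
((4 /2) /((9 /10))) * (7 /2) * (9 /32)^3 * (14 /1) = 19845 /8192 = 2.42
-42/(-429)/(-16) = -0.01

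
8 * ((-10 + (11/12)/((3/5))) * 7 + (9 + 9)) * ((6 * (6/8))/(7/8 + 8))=-11896/71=-167.55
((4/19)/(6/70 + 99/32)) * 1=4480/67659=0.07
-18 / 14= -9 / 7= -1.29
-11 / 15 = -0.73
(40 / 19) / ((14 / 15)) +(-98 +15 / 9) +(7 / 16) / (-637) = -7807753 / 82992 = -94.08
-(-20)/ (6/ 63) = 210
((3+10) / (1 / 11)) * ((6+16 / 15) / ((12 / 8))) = 30316 / 45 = 673.69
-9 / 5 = -1.80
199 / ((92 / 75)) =14925 / 92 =162.23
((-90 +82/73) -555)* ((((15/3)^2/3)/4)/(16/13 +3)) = -277745/876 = -317.06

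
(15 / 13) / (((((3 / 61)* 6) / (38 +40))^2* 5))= 48373 / 3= 16124.33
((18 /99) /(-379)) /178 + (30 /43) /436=5556241 /3478138334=0.00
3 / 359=0.01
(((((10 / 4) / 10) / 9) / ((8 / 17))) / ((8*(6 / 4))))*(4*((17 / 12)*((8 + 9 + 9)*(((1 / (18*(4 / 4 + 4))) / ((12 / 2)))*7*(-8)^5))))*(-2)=6732544 / 10935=615.69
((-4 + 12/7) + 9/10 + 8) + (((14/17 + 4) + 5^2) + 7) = 43.44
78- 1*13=65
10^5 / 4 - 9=24991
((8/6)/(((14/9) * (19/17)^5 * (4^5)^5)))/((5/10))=4259571/4878719358507950276608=0.00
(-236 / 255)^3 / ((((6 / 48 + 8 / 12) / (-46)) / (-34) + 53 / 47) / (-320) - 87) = 29099910627328 / 3193839140154525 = 0.01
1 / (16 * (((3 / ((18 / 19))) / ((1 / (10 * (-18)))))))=-0.00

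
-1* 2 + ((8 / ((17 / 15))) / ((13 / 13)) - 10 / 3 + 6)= 394 / 51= 7.73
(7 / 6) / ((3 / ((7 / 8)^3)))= 2401 / 9216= 0.26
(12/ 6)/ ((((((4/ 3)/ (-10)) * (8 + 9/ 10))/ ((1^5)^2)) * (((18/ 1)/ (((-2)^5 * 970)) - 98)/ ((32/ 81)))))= 24832000/ 3654888507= 0.01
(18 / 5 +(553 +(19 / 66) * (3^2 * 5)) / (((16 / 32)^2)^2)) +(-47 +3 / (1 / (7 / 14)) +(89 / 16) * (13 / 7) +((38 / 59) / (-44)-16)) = 3273754289 / 363440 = 9007.69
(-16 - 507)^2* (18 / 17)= 4923522 / 17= 289618.94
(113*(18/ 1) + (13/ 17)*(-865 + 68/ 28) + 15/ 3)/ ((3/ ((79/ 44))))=12967613/ 15708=825.54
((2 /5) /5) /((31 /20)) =8 /155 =0.05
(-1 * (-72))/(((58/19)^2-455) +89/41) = -59204/364689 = -0.16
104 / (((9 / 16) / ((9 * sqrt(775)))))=8320 * sqrt(31)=46323.80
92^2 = 8464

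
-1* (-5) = 5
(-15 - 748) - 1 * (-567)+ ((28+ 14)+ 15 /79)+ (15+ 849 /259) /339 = -355498655 /2312093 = -153.76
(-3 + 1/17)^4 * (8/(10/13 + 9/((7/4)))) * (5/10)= 1137500000/22467149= 50.63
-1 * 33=-33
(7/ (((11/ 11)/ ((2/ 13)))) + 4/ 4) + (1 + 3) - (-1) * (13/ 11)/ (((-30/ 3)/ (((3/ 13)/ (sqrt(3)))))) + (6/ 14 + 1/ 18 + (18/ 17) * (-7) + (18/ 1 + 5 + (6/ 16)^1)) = 2508845/ 111384 - sqrt(3)/ 110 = 22.51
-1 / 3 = -0.33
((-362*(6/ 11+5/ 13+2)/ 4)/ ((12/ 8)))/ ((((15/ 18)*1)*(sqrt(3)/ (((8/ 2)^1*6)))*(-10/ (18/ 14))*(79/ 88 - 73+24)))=-14561088*sqrt(3)/ 3210025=-7.86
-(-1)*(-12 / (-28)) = 3 / 7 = 0.43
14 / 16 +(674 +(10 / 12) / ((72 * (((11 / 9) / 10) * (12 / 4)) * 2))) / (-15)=-1046851 / 23760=-44.06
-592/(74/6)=-48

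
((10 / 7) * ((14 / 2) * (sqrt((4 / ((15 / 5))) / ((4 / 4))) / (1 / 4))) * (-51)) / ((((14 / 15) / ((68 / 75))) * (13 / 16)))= -147968 * sqrt(3) / 91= -2816.35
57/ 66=19/ 22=0.86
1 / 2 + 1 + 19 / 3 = 47 / 6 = 7.83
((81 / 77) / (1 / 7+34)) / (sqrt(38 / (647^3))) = 82.25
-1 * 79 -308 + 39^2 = 1134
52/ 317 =0.16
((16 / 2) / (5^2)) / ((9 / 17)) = 136 / 225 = 0.60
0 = 0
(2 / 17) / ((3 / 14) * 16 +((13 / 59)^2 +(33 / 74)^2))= 266867384 / 8338512155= 0.03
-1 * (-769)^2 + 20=-591341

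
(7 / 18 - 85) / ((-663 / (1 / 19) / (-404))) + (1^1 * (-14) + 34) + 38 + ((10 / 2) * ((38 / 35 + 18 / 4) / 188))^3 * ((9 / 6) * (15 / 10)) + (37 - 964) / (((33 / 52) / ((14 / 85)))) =-84266966127858461771 / 454768080340654080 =-185.30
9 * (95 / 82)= 855 / 82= 10.43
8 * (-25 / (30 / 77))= -1540 / 3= -513.33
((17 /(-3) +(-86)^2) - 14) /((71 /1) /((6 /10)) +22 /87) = 641741 /10317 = 62.20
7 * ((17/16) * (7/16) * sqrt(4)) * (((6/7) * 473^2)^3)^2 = 1554211573221526544270016988571372553/4802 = 323659219746257089602252600000000.00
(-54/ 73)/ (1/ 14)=-10.36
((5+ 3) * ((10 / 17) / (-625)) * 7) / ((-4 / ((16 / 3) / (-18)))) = -0.00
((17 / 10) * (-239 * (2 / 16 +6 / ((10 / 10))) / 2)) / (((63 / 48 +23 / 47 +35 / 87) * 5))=-814066743 / 7210250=-112.90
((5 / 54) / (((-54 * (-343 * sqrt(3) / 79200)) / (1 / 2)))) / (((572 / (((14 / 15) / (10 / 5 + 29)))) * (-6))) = -25 * sqrt(3) / 43186689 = -0.00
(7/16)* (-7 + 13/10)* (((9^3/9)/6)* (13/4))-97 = -264209/1280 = -206.41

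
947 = 947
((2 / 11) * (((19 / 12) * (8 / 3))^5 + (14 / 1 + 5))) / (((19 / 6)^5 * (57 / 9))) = 270676544 / 2206204209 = 0.12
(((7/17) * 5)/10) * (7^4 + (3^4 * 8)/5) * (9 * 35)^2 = 1757691495/34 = 51696808.68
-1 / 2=-0.50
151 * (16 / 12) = 604 / 3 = 201.33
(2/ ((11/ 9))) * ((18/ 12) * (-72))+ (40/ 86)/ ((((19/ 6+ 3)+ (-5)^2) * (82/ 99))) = -58257684/ 329681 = -176.71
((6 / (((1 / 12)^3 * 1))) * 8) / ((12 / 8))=55296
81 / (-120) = -27 / 40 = -0.68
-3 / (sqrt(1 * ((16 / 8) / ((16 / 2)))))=-6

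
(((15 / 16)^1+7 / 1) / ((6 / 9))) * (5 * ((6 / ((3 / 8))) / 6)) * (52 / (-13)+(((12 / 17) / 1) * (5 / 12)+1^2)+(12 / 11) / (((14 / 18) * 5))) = -1007999 / 2618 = -385.03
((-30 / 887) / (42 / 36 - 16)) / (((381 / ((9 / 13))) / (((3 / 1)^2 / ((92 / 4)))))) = 4860 / 2997702539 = 0.00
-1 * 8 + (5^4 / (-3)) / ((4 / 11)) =-6971 / 12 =-580.92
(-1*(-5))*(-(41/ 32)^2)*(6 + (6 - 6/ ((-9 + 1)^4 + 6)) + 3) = -129277305/ 1050112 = -123.11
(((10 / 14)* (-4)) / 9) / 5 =-4 / 63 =-0.06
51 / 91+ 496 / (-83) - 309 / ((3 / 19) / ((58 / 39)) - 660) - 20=-45674712345 / 1830854753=-24.95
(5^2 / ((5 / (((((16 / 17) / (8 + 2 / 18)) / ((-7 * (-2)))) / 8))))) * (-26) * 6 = -7020 / 8687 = -0.81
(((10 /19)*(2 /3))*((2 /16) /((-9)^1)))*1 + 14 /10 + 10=58457 /5130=11.40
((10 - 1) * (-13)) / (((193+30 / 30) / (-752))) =43992 / 97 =453.53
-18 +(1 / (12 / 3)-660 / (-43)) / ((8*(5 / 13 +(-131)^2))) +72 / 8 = -2762810753 / 306982848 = -9.00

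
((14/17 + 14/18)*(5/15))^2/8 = 60025/1685448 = 0.04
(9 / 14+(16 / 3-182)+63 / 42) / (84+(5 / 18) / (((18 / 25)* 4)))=-1583280 / 762923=-2.08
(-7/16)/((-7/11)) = 11/16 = 0.69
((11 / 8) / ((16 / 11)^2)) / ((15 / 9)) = 3993 / 10240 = 0.39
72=72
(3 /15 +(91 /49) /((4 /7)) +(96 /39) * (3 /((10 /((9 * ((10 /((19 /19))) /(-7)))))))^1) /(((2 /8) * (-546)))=3667 /82810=0.04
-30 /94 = -15 /47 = -0.32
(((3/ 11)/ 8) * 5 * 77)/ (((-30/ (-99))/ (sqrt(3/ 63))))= 33 * sqrt(21)/ 16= 9.45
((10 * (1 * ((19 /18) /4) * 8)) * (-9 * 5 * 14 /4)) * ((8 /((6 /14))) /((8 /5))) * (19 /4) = -2211125 /12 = -184260.42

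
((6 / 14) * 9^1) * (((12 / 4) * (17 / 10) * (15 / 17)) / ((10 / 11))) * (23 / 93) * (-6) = -28.33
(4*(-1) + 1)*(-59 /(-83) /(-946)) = 177 /78518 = 0.00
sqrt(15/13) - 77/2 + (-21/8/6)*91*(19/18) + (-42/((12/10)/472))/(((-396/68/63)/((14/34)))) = sqrt(195)/13 + 232875139/3168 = 73509.64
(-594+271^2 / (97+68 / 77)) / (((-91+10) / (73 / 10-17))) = 114263963 / 6104970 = 18.72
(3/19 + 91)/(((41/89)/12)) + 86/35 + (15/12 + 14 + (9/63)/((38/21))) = 2392.34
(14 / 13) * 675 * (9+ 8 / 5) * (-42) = -323626.15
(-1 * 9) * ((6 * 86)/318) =-774/53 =-14.60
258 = 258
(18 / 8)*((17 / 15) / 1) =51 / 20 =2.55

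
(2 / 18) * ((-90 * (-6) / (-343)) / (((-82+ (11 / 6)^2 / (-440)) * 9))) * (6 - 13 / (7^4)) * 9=1243555200 / 97253016413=0.01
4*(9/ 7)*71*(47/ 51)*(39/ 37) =1561716/ 4403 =354.69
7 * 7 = 49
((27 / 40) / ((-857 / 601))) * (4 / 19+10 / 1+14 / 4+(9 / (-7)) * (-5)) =-86928039 / 9118480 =-9.53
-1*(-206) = 206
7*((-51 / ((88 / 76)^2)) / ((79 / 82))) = -5283957 / 19118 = -276.39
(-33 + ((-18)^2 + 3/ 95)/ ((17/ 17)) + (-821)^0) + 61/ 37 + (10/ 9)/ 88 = 408802831/ 1391940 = 293.69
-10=-10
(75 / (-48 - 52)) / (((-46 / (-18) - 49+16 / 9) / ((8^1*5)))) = 45 / 67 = 0.67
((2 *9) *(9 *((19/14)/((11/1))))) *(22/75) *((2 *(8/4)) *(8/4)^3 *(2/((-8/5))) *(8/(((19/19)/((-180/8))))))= 295488/7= 42212.57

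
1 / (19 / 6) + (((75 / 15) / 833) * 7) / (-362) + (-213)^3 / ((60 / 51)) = -67230579114179 / 8184820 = -8214057.13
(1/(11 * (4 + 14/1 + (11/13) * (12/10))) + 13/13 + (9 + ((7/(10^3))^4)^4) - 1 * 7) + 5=27208250000000000000000000000000000112958731006073799/3399000000000000000000000000000000000000000000000000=8.00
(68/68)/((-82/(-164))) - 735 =-733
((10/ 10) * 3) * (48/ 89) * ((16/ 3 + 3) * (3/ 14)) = 1800/ 623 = 2.89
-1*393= -393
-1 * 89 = -89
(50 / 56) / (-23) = -0.04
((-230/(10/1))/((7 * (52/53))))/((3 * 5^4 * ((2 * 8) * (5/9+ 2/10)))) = -3657/24752000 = -0.00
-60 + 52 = -8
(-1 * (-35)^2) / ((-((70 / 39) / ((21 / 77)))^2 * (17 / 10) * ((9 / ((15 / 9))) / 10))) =63375 / 2057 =30.81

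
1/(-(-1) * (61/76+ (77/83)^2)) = 523564/870833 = 0.60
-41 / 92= -0.45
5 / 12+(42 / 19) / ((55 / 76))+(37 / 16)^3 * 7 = 60850199 / 675840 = 90.04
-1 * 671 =-671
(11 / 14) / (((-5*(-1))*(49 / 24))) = 132 / 1715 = 0.08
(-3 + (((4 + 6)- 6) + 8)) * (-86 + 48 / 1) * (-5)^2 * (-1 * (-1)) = -8550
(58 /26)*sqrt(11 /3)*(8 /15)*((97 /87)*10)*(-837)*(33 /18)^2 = -1455388*sqrt(33) /117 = -71457.84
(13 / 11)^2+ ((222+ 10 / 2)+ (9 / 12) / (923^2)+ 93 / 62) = 94794140193 / 412333636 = 229.90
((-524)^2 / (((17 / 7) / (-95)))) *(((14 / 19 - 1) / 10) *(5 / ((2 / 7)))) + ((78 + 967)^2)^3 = 22138422122491854525 / 17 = 1302260124852462030.88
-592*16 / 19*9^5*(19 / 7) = -559312128 / 7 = -79901732.57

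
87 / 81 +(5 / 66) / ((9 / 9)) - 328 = -194149 / 594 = -326.85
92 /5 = 18.40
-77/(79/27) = -26.32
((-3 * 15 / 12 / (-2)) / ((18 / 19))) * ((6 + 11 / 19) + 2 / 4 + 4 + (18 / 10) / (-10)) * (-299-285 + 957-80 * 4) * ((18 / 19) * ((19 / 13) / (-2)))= -823143 / 1040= -791.48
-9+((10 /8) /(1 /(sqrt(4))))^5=2837 /32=88.66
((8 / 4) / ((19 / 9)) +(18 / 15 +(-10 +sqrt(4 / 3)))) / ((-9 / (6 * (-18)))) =-8952 / 95 +8 * sqrt(3) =-80.38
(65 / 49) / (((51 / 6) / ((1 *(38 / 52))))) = 95 / 833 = 0.11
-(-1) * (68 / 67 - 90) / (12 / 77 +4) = -229537 / 10720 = -21.41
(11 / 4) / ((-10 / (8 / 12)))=-11 / 60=-0.18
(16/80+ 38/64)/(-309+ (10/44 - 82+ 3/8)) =-1397/687100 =-0.00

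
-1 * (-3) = 3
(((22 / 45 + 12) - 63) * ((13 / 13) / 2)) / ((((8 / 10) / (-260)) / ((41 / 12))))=6057545 / 216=28044.19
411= 411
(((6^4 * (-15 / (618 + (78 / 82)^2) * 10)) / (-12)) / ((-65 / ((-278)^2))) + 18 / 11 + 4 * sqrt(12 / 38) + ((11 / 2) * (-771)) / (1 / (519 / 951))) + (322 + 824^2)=4 * sqrt(114) / 19 + 20306557797855509 / 31440946966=645865.68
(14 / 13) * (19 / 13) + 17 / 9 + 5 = 12872 / 1521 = 8.46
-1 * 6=-6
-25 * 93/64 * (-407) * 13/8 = 12301575/512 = 24026.51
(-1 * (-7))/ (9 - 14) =-7/ 5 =-1.40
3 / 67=0.04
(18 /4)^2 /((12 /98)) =1323 /8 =165.38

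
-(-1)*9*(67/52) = 11.60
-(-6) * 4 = 24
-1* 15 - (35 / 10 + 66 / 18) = -22.17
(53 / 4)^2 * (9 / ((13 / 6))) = 75843 / 104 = 729.26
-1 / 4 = -0.25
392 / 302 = 196 / 151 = 1.30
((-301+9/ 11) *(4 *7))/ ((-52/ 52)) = 92456/ 11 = 8405.09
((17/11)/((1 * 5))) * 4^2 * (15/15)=272/55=4.95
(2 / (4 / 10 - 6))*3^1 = -15 / 14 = -1.07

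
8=8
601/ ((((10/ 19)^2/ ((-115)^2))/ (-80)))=-2295447380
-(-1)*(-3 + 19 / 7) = -2 / 7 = -0.29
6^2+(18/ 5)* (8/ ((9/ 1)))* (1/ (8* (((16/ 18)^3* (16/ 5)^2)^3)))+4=45037206962733085/ 1125899906842624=40.00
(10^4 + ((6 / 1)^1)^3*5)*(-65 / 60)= -36010 / 3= -12003.33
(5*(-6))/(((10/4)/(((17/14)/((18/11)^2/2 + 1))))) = -12342/1981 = -6.23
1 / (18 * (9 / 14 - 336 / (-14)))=7 / 3105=0.00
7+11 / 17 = 130 / 17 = 7.65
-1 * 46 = -46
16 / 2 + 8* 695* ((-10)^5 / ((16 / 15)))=-521249992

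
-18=-18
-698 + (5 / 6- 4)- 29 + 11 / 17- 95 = -84101 / 102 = -824.52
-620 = -620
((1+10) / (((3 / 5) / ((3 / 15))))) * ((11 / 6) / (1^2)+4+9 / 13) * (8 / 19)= 22396 / 2223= 10.07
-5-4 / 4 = -6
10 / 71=0.14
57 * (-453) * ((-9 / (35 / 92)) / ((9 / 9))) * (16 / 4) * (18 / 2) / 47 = 769672368 / 1645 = 467885.94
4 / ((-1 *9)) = -0.44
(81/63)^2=81/49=1.65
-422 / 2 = -211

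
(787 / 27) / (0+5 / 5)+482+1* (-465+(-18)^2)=9994 / 27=370.15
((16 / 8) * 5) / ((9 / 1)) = 10 / 9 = 1.11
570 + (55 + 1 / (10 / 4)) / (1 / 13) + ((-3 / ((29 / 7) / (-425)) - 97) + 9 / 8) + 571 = 2404777 / 1160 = 2073.08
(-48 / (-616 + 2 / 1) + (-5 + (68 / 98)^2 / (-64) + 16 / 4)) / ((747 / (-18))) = 0.02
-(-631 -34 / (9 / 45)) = 801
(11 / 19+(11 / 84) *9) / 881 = 935 / 468692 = 0.00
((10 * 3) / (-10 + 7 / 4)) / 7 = -40 / 77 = -0.52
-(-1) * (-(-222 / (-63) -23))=409 / 21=19.48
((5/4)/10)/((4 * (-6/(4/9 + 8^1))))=-19/432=-0.04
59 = 59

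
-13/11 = -1.18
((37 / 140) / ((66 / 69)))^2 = 724201 / 9486400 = 0.08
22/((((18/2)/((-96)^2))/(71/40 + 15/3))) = 152627.20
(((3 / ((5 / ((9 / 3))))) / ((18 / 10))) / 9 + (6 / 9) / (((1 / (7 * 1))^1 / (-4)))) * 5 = -835 / 9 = -92.78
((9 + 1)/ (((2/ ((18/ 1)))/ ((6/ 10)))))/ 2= 27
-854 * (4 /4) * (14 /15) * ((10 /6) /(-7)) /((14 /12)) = 162.67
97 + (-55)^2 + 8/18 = 28102/9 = 3122.44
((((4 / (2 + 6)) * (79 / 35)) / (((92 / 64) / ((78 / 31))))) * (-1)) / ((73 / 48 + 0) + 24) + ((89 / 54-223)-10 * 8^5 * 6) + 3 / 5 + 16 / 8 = -3245913508840657 / 1650773250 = -1966298.83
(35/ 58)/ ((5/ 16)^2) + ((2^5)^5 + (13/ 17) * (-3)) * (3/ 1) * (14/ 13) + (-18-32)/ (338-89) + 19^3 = 865053413825879/ 7979205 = 108413484.03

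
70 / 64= 35 / 32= 1.09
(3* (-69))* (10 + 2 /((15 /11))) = -11868 /5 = -2373.60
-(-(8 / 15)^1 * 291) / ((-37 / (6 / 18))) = -776 / 555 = -1.40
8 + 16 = 24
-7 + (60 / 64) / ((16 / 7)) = -1687 / 256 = -6.59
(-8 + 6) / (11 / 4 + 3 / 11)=-88 / 133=-0.66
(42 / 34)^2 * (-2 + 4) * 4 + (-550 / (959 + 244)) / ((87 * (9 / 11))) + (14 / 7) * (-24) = -9745268906 / 272223261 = -35.80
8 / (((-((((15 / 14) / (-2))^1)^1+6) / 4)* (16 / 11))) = -4.03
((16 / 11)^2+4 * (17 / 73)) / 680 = 6729 / 1501610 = 0.00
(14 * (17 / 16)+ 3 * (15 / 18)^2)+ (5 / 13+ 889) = 282779 / 312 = 906.34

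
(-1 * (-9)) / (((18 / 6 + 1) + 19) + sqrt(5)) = 207 / 524 - 9 * sqrt(5) / 524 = 0.36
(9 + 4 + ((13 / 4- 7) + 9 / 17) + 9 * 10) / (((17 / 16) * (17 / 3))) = 81420 / 4913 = 16.57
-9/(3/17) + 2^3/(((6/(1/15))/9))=-251/5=-50.20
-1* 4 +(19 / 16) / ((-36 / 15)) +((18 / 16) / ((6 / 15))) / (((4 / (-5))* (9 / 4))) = -1163 / 192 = -6.06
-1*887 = -887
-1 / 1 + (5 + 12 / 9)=16 / 3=5.33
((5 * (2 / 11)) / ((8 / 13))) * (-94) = -3055 / 22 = -138.86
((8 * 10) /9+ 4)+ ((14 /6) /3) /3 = 355 /27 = 13.15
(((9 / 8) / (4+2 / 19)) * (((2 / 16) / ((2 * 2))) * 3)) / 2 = 0.01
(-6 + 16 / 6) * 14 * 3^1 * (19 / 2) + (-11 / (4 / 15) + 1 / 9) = -49361 / 36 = -1371.14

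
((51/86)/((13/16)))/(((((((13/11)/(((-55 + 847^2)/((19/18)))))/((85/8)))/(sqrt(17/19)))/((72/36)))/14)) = 17240340846960*sqrt(323)/2623387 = 118109477.10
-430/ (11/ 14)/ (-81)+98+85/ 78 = 2452033/ 23166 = 105.85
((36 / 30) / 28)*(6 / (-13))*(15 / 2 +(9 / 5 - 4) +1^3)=-81 / 650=-0.12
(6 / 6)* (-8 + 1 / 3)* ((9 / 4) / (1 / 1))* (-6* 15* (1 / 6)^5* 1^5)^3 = 2875 / 107495424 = 0.00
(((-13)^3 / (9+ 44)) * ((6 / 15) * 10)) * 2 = -17576 / 53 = -331.62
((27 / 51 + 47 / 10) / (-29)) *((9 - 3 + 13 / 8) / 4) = -0.34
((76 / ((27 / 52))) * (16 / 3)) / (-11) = -63232 / 891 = -70.97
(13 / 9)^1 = 13 / 9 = 1.44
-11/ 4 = -2.75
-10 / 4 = -5 / 2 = -2.50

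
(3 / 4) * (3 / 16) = 9 / 64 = 0.14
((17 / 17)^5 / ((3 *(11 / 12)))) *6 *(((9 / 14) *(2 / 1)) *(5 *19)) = 20520 / 77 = 266.49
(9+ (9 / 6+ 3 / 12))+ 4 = 14.75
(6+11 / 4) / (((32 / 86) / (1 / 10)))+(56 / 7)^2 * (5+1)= 49453 / 128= 386.35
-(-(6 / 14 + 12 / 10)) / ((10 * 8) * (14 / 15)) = 0.02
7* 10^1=70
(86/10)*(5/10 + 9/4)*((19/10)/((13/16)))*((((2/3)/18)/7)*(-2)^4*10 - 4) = -10712504/61425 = -174.40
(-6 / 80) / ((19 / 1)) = -3 / 760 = -0.00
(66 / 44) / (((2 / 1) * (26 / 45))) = 135 / 104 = 1.30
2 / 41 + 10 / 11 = 432 / 451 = 0.96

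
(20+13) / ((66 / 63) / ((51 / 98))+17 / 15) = 25245 / 2407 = 10.49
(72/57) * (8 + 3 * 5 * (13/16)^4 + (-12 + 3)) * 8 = 1088637/19456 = 55.95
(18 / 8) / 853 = 9 / 3412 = 0.00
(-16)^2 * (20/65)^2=4096/169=24.24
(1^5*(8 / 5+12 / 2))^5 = 79235168 / 3125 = 25355.25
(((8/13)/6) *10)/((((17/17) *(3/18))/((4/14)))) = 160/91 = 1.76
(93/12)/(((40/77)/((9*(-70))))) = -150381/16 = -9398.81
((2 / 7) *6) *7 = 12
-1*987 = -987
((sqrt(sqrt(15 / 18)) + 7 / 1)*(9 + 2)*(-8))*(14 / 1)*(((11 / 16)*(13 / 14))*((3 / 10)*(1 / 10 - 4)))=61347*5^(1 / 4)*6^(3 / 4) / 400 + 1288287 / 200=7320.64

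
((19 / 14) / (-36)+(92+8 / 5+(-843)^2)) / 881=1791071257 / 2220120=806.75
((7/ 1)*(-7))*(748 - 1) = -36603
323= 323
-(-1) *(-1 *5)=-5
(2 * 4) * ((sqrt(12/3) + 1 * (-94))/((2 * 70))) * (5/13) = -184/91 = -2.02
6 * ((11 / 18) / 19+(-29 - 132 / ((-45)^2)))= -174.20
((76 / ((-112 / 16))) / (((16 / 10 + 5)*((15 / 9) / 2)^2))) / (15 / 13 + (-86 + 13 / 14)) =7904 / 280005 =0.03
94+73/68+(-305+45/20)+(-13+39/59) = -441351/2006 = -220.02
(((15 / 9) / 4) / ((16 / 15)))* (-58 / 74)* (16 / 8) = -0.61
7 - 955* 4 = -3813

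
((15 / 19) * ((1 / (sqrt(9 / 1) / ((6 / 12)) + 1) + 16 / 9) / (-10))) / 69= -121 / 55062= -0.00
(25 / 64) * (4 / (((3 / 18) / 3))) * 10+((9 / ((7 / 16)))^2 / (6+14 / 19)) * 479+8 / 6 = 30371.60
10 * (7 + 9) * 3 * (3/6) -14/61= 14626/61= 239.77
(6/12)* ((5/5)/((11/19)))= 19/22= 0.86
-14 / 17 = -0.82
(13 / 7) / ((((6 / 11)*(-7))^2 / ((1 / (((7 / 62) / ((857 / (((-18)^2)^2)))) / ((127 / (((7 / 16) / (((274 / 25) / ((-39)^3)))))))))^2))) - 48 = -2590803006086693364455278124 / 53975064781262622714136875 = -48.00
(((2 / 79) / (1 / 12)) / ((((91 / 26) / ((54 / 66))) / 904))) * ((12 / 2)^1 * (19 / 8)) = 5565024 / 6083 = 914.85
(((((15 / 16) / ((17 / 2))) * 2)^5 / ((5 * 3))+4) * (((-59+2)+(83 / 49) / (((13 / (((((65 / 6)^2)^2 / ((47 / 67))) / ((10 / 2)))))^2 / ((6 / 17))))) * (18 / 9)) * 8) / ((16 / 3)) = 653942.21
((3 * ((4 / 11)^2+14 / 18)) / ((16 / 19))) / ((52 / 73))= 1374517 / 302016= 4.55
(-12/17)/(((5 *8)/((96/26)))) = -72/1105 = -0.07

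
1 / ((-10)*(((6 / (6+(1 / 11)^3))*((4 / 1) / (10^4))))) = -998375 / 3993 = -250.03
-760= -760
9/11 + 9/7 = 162/77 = 2.10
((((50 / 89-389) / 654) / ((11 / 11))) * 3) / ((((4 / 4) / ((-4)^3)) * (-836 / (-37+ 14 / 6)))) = 4.73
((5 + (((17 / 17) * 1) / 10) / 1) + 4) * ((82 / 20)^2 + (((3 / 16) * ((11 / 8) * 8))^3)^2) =3579696506659 / 4194304000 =853.47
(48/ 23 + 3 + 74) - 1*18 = 1405/ 23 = 61.09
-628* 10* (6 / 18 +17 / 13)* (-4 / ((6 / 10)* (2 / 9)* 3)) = 4019200 / 39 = 103056.41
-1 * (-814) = 814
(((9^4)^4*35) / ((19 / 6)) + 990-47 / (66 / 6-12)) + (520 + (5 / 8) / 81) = 252158987298977693159 / 12312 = 20480749455732431.22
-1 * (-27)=27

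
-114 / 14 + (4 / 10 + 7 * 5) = 954 / 35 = 27.26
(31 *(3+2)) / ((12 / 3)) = 38.75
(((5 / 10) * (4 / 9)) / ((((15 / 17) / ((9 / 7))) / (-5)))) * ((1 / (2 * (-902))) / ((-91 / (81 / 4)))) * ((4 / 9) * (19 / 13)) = -969 / 7469462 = -0.00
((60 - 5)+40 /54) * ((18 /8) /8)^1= 1505 /96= 15.68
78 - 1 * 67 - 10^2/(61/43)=-3629/61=-59.49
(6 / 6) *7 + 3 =10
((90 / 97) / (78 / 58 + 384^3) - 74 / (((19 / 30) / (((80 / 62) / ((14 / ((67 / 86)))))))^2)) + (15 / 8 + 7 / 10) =21678790971970827499967 / 13350444590370839158760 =1.62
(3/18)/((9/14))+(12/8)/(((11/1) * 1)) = 235/594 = 0.40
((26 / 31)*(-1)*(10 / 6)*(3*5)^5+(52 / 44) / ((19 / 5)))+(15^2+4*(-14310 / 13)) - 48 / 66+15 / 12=-359032471649 / 336908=-1065669.18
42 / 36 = 1.17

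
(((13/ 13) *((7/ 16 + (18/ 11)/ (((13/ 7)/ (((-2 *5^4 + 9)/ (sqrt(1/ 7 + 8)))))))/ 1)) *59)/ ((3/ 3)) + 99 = 1997/ 16 - 3075198 *sqrt(399)/ 2717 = -22483.59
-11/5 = -2.20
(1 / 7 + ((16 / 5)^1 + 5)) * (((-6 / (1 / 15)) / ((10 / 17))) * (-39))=1742364 / 35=49781.83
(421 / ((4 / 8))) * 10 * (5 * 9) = 378900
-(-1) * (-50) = -50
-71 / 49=-1.45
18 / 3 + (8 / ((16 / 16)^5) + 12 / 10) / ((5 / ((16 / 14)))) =8.10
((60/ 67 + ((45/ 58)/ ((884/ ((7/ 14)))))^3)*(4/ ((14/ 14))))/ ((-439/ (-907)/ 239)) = 14024494005520557528795/ 7928848037375669248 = 1768.79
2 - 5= -3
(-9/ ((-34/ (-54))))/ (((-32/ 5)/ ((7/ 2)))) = 8505/ 1088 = 7.82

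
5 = 5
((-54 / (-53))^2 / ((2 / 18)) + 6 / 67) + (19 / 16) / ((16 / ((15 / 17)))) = 7779316959 / 819059456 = 9.50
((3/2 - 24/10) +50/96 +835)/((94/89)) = 17827501/22560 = 790.23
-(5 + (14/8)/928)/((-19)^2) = -0.01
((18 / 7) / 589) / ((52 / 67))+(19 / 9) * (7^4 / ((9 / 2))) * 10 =97805360083 / 8683038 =11263.96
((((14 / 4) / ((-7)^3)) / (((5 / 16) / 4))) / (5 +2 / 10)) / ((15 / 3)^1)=-16 / 3185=-0.01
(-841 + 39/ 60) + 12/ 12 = -839.35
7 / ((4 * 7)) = 1 / 4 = 0.25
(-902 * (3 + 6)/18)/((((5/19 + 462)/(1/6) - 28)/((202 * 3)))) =-2596407/26083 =-99.54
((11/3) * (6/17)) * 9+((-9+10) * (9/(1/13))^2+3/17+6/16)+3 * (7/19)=13702.30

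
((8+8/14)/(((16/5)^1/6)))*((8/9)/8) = 25/14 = 1.79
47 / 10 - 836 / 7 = -8031 / 70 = -114.73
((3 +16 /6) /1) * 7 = 119 /3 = 39.67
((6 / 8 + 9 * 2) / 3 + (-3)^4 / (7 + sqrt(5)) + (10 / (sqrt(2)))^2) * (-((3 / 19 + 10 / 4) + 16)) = -1078389 / 836 + 57429 * sqrt(5) / 1672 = -1213.14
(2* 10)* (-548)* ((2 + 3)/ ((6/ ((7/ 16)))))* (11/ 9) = -4883.80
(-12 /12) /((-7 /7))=1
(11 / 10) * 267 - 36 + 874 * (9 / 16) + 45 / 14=752.54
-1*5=-5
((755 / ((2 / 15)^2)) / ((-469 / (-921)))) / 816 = 52151625 / 510272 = 102.20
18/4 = 9/2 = 4.50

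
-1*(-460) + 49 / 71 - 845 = -27286 / 71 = -384.31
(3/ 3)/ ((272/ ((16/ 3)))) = 1/ 51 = 0.02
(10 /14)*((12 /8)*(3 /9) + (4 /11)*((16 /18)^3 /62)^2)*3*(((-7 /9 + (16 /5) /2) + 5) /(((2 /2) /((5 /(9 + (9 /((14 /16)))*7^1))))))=3680043549845 /9555984641511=0.39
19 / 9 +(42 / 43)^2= 51007 / 16641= 3.07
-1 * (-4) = 4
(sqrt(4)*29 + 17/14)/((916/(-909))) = -753561/12824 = -58.76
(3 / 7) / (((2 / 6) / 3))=27 / 7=3.86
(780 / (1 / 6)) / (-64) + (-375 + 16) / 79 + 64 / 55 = -2659337 / 34760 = -76.51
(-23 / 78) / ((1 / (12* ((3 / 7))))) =-138 / 91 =-1.52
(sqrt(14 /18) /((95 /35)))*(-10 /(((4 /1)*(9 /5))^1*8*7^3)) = -25*sqrt(7) /402192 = -0.00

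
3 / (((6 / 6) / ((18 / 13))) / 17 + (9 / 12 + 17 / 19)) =34884 / 19619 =1.78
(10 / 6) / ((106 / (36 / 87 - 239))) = -34595 / 9222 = -3.75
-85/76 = -1.12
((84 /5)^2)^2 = 49787136 /625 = 79659.42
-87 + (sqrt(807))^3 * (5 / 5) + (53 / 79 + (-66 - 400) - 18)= -45056 / 79 + 807 * sqrt(807)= 22354.72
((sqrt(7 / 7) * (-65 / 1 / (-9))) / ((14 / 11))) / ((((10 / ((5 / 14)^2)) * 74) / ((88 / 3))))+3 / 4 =266824 / 342657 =0.78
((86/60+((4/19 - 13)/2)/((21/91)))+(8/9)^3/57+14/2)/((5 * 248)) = -2001283/128814300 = -0.02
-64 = -64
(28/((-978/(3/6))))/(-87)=0.00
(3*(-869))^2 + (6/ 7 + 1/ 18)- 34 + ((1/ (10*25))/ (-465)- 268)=8295548045927/ 1220625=6796147.91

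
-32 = -32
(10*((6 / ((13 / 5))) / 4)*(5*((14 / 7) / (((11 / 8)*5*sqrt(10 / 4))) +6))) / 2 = 120*sqrt(10) / 143 +1125 / 13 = 89.19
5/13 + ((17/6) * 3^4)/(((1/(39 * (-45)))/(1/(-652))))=10478605/16952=618.13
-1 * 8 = -8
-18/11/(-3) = 6/11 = 0.55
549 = 549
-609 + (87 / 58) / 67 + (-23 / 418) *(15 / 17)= -144979287 / 238051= -609.03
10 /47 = 0.21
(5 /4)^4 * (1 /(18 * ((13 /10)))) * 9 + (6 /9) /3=34781 /29952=1.16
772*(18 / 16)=1737 / 2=868.50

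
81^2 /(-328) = -6561 /328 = -20.00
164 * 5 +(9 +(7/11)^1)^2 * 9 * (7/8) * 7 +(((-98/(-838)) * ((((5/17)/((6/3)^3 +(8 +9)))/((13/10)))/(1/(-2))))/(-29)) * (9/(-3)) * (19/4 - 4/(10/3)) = 19297194321941/3249298910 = 5938.88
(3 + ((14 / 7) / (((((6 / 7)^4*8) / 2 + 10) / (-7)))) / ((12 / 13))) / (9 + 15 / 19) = 5833019 / 32580504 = 0.18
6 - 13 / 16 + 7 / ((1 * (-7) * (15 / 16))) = 989 / 240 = 4.12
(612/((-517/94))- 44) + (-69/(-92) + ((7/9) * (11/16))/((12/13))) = -2926157/19008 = -153.94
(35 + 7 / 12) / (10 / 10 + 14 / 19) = 8113 / 396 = 20.49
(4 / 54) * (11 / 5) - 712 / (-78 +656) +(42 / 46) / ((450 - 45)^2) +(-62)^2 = 1396616190793 / 363424725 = 3842.93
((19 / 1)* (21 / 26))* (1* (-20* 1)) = -3990 / 13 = -306.92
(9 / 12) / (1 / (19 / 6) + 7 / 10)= 285 / 386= 0.74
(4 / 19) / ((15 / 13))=52 / 285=0.18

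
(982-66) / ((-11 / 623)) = -570668 / 11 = -51878.91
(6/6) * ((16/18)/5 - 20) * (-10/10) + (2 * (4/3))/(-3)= 284/15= 18.93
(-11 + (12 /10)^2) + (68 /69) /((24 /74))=-33748 /5175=-6.52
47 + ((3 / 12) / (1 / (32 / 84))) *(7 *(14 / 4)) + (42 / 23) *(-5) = 2774 / 69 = 40.20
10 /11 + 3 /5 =83 /55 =1.51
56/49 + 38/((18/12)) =556/21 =26.48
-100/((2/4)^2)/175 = -16/7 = -2.29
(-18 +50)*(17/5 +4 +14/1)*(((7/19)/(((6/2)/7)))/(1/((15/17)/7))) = 23968/323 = 74.20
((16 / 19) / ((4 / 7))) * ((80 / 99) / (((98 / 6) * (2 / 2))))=320 / 4389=0.07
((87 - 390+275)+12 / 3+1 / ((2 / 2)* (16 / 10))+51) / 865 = 221 / 6920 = 0.03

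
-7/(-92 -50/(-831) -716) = 831/95914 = 0.01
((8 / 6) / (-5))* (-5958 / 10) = 3972 / 25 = 158.88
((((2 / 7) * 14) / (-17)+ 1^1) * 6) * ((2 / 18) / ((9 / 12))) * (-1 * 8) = -832 / 153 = -5.44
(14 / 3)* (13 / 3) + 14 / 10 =973 / 45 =21.62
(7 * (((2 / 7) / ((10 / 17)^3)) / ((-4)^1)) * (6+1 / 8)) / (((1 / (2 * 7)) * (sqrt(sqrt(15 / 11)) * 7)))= -240737 * 11^(1 / 4) * 15^(3 / 4) / 120000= -27.85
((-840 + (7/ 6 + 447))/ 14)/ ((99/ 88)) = -4702/ 189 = -24.88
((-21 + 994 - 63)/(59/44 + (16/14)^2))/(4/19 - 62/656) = 940533440/317397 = 2963.27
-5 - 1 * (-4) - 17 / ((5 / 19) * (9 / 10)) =-655 / 9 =-72.78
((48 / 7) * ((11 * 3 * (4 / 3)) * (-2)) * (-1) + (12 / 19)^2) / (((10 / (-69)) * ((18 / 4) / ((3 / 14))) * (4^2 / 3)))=-37.20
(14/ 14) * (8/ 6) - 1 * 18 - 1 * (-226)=628/ 3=209.33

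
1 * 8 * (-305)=-2440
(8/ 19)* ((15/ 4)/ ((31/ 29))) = 870/ 589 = 1.48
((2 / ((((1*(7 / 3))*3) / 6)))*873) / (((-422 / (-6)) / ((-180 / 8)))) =-478.76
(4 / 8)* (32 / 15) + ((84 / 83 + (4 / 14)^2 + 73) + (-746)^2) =33954843737 / 61005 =556591.16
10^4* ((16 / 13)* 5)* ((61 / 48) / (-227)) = -3050000 / 8853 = -344.52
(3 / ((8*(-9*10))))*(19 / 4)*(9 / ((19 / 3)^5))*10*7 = -5103 / 4170272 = -0.00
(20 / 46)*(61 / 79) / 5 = 122 / 1817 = 0.07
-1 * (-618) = 618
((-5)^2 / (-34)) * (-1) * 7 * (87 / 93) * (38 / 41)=4.46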